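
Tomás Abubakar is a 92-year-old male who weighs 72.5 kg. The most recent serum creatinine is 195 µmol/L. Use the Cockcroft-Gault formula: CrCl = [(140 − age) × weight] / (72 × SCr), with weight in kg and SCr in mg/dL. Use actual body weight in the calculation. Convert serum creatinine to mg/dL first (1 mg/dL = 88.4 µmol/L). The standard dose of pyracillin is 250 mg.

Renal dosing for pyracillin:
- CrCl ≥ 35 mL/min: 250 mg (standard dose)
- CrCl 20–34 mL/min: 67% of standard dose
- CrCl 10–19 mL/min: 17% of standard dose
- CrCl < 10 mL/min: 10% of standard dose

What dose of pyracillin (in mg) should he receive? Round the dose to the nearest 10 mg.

170 mg

SCr = 195 / 88.4 = 2.206 mg/dL
CrCl = (140 − 92) × 72.5 / (72 × 2.206) = 3480.0 / 158.83 ≈ 21.9 mL/min
CrCl ≈ 22 mL/min → bracket 20–34 mL/min.
67% of 250 mg = 167.5 mg → 170 mg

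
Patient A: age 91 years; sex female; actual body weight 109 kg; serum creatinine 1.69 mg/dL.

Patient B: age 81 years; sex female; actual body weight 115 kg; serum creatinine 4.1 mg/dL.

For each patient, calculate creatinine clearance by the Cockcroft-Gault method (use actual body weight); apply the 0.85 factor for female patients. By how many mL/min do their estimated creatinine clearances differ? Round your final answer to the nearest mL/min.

Patient A: CrCl = (140 − 91) × 109 / (72 × 1.69) × 0.85 = 5341.0 / 121.68 × 0.85 ≈ 37.3 mL/min
Patient B: CrCl = (140 − 81) × 115 / (72 × 4.1) × 0.85 = 6785.0 / 295.20 × 0.85 ≈ 19.5 mL/min
|37.3 − 19.5| = 17.8 mL/min

18 mL/min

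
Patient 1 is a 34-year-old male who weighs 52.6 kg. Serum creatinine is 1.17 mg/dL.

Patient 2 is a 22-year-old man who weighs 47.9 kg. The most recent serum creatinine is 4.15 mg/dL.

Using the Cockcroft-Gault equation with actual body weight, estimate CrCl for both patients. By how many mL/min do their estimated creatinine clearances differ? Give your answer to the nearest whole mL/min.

Patient 1: CrCl = (140 − 34) × 52.6 / (72 × 1.17) = 5575.6 / 84.24 ≈ 66.2 mL/min
Patient 2: CrCl = (140 − 22) × 47.9 / (72 × 4.15) = 5652.2 / 298.80 ≈ 18.9 mL/min
|66.2 − 18.9| = 47.3 mL/min

47 mL/min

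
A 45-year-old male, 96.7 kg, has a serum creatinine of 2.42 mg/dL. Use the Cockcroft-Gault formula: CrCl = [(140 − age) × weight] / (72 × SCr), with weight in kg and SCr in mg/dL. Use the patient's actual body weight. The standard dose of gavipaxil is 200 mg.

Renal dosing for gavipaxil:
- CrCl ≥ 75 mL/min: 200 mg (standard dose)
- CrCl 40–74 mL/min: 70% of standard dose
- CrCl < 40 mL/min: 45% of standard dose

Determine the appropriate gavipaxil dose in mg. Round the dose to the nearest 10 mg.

CrCl = (140 − 45) × 96.7 / (72 × 2.42) = 9186.5 / 174.24 ≈ 52.7 mL/min
CrCl ≈ 53 mL/min → bracket 40–74 mL/min.
70% of 200 mg = 140 mg

140 mg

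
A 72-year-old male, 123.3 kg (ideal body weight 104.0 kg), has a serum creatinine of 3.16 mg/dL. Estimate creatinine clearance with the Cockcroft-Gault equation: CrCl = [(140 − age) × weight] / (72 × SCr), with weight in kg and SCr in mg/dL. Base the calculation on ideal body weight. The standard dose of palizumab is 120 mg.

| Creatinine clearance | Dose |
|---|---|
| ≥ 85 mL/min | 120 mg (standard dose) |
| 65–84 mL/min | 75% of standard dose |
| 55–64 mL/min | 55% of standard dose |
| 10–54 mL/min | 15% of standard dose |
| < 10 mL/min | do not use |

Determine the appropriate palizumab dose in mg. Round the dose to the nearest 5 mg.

20 mg

CrCl = (140 − 72) × 104 / (72 × 3.16) = 7072.0 / 227.52 ≈ 31.1 mL/min
CrCl ≈ 31 mL/min → bracket 10–54 mL/min.
15% of 120 mg = 18 mg → 20 mg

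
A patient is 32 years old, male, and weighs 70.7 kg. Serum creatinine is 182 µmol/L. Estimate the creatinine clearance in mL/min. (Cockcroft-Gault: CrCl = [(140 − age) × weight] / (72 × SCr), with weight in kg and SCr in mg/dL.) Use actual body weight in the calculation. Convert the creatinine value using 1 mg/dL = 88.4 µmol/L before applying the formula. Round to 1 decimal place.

SCr = 182 / 88.4 = 2.059 mg/dL
CrCl = (140 − 32) × 70.7 / (72 × 2.059) = 7635.6 / 148.25 ≈ 51.5 mL/min

51.5 mL/min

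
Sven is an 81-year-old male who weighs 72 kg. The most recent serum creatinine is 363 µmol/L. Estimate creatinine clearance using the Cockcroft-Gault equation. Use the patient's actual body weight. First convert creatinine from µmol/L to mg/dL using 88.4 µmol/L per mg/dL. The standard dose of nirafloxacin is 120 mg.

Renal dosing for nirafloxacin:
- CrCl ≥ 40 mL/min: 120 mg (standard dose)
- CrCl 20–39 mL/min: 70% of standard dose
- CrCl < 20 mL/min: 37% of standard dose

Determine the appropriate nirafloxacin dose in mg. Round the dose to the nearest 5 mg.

45 mg

SCr = 363 / 88.4 = 4.106 mg/dL
CrCl = (140 − 81) × 72 / (72 × 4.106) = 4248.0 / 295.63 ≈ 14.4 mL/min
CrCl ≈ 14 mL/min → bracket < 20 mL/min.
37% of 120 mg = 44.4 mg → 45 mg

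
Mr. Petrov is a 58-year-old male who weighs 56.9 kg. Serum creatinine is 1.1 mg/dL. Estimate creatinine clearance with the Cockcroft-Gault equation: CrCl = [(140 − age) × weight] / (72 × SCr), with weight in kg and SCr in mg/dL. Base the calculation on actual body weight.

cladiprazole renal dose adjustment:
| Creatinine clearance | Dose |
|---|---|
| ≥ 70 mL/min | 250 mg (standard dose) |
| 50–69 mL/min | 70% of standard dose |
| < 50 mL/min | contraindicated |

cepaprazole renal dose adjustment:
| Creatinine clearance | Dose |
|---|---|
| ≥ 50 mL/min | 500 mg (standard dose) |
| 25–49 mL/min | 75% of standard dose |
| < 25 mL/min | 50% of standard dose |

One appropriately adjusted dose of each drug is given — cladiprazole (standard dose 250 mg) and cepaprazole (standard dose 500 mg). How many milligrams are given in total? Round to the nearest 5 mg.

675 mg

CrCl = (140 − 58) × 56.9 / (72 × 1.1) = 4665.8 / 79.20 ≈ 58.9 mL/min
CrCl ≈ 59 mL/min.
cladiprazole: 50–69 mL/min → 70% of 250 mg = 175 mg.
cepaprazole: ≥ 50 mL/min → 100% of 500 mg = 500 mg.
Total = 175 + 500 = 675 mg.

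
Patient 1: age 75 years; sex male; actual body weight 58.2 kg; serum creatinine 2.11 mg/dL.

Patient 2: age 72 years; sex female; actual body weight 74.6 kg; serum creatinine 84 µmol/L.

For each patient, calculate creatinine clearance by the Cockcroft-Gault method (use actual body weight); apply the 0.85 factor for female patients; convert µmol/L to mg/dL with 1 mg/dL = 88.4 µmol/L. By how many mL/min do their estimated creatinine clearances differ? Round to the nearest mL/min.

Patient 1: CrCl = (140 − 75) × 58.2 / (72 × 2.11) = 3783.0 / 151.92 ≈ 24.9 mL/min
Patient 2: SCr = 84 / 88.4 = 0.95 mg/dL
Patient 2: CrCl = (140 − 72) × 74.6 / (72 × 0.95) × 0.85 = 5072.8 / 68.40 × 0.85 ≈ 63.0 mL/min
|24.9 − 63.0| = 38.1 mL/min

38 mL/min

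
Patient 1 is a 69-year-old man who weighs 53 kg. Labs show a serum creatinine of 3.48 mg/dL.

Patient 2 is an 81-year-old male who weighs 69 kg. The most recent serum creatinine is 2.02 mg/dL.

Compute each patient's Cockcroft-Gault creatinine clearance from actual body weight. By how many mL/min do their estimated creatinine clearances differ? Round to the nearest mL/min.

13 mL/min

Patient 1: CrCl = (140 − 69) × 53 / (72 × 3.48) = 3763.0 / 250.56 ≈ 15.0 mL/min
Patient 2: CrCl = (140 − 81) × 69 / (72 × 2.02) = 4071.0 / 145.44 ≈ 28.0 mL/min
|15.0 − 28.0| = 13.0 mL/min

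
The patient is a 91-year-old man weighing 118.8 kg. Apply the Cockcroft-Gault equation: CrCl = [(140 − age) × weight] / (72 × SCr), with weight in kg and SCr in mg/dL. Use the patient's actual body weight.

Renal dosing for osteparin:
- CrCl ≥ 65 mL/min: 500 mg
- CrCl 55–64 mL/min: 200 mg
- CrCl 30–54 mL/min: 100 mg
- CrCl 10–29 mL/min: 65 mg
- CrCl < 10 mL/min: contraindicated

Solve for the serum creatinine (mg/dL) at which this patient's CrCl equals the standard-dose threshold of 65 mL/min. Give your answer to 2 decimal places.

1.24 mg/dL

Standard dose requires CrCl ≥ 65 mL/min.
Set (140 − 91) × 118.8 / (72 × SCr) = 65
SCr = (140 − 91) × 118.8 / (72 × 65) = 1.244 mg/dL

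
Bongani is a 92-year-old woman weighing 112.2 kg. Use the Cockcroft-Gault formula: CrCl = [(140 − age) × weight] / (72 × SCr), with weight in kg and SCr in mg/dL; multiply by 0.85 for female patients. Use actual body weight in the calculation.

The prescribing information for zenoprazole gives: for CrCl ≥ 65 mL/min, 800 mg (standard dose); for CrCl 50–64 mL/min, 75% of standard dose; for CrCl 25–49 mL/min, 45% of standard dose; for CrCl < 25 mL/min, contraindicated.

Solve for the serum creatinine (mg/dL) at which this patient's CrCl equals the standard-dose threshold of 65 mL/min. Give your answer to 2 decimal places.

0.98 mg/dL

Standard dose requires CrCl ≥ 65 mL/min.
Set (140 − 92) × 112.2 × 0.85 / (72 × SCr) = 65
SCr = (140 − 92) × 112.2 × 0.85 / (72 × 65) = 0.978 mg/dL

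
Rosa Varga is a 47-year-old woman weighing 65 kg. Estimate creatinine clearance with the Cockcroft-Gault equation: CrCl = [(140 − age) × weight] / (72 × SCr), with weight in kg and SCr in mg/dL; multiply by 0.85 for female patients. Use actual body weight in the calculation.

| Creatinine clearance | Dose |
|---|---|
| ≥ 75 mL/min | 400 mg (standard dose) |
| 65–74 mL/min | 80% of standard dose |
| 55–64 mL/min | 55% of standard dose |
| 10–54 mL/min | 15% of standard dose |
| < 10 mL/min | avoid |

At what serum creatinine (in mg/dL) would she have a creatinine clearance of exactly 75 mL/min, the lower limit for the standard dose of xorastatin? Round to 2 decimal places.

Standard dose requires CrCl ≥ 75 mL/min.
Set (140 − 47) × 65 × 0.85 / (72 × SCr) = 75
SCr = (140 − 47) × 65 × 0.85 / (72 × 75) = 0.952 mg/dL

0.95 mg/dL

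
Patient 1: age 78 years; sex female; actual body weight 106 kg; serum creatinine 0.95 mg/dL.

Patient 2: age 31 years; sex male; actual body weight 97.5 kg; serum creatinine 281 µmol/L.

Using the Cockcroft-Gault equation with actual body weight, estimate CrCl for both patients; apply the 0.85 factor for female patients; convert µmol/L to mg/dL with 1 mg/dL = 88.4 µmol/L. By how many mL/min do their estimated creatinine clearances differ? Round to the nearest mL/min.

35 mL/min

Patient 1: CrCl = (140 − 78) × 106 / (72 × 0.95) × 0.85 = 6572.0 / 68.40 × 0.85 ≈ 81.7 mL/min
Patient 2: SCr = 281 / 88.4 = 3.179 mg/dL
Patient 2: CrCl = (140 − 31) × 97.5 / (72 × 3.179) = 10627.5 / 228.89 ≈ 46.4 mL/min
|81.7 − 46.4| = 35.3 mL/min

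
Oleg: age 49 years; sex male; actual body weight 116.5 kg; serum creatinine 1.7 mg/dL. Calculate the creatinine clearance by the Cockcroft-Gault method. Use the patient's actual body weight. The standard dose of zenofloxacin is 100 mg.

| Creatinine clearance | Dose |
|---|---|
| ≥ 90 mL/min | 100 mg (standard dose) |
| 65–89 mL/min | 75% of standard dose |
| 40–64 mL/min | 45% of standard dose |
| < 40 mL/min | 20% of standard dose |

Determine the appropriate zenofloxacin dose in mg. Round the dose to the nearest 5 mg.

CrCl = (140 − 49) × 116.5 / (72 × 1.7) = 10601.5 / 122.40 ≈ 86.6 mL/min
CrCl ≈ 87 mL/min → bracket 65–89 mL/min.
75% of 100 mg = 75 mg

75 mg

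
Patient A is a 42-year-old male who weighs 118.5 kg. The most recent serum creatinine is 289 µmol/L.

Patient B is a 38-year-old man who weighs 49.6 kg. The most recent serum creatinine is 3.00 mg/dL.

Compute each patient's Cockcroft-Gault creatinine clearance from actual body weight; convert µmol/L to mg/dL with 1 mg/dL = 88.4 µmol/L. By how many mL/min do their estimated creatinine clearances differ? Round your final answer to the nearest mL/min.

Patient A: SCr = 289 / 88.4 = 3.269 mg/dL
Patient A: CrCl = (140 − 42) × 118.5 / (72 × 3.269) = 11613.0 / 235.37 ≈ 49.3 mL/min
Patient B: CrCl = (140 − 38) × 49.6 / (72 × 3) = 5059.2 / 216.00 ≈ 23.4 mL/min
|49.3 − 23.4| = 25.9 mL/min

26 mL/min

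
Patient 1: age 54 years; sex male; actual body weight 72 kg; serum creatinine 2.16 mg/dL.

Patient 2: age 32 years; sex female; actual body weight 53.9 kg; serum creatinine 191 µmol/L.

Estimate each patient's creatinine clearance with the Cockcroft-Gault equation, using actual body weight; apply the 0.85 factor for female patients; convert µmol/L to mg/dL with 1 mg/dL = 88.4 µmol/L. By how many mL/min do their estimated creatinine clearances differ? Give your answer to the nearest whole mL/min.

8 mL/min

Patient 1: CrCl = (140 − 54) × 72 / (72 × 2.16) = 6192.0 / 155.52 ≈ 39.8 mL/min
Patient 2: SCr = 191 / 88.4 = 2.161 mg/dL
Patient 2: CrCl = (140 − 32) × 53.9 / (72 × 2.161) × 0.85 = 5821.2 / 155.59 × 0.85 ≈ 31.8 mL/min
|39.8 − 31.8| = 8.0 mL/min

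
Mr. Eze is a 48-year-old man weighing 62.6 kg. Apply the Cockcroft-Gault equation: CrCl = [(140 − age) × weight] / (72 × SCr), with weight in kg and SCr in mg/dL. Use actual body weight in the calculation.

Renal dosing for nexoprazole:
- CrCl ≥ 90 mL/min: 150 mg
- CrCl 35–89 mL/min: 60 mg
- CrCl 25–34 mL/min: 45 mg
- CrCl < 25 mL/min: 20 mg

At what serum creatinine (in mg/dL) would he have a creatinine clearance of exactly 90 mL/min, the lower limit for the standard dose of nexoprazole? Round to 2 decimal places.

Standard dose requires CrCl ≥ 90 mL/min.
Set (140 − 48) × 62.6 / (72 × SCr) = 90
SCr = (140 − 48) × 62.6 / (72 × 90) = 0.889 mg/dL

0.89 mg/dL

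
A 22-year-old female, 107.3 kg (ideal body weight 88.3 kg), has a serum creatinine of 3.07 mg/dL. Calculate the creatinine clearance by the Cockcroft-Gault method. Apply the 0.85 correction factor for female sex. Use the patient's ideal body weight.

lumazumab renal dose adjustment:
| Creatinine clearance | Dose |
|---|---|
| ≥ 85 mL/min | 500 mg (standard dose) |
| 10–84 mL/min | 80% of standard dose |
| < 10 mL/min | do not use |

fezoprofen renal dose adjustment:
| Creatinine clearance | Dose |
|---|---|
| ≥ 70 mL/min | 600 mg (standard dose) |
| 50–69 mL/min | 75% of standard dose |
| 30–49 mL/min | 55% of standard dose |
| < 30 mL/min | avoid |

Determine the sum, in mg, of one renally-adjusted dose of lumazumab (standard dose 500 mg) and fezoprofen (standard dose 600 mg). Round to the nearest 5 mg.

CrCl = (140 − 22) × 88.3 / (72 × 3.07) × 0.85 = 10419.4 / 221.04 × 0.85 ≈ 40.1 mL/min
CrCl ≈ 40 mL/min.
lumazumab: 10–84 mL/min → 80% of 500 mg = 400 mg.
fezoprofen: 30–49 mL/min → 55% of 600 mg = 330 mg.
Total = 400 + 330 = 730 mg.

730 mg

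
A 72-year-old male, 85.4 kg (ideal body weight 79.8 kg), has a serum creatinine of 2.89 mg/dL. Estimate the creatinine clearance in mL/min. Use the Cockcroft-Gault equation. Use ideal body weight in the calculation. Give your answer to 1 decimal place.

26.1 mL/min

CrCl = (140 − 72) × 79.8 / (72 × 2.89) = 5426.4 / 208.08 ≈ 26.1 mL/min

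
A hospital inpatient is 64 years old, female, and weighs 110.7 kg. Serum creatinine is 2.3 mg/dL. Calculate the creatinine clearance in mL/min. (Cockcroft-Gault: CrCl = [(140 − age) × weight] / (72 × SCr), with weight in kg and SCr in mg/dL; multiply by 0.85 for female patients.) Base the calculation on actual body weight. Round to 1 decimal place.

CrCl = (140 − 64) × 110.7 / (72 × 2.3) × 0.85 = 8413.2 / 165.60 × 0.85 ≈ 43.2 mL/min

43.2 mL/min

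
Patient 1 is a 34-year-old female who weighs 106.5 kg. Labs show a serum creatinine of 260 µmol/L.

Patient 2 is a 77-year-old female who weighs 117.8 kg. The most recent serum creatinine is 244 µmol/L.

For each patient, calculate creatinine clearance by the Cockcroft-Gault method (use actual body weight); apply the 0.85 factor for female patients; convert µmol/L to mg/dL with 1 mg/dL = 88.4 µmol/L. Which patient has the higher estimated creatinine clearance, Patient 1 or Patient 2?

Patient 1

Patient 1: SCr = 260 / 88.4 = 2.941 mg/dL
Patient 1: CrCl = (140 − 34) × 106.5 / (72 × 2.941) × 0.85 = 11289.0 / 211.75 × 0.85 ≈ 45.3 mL/min
Patient 2: SCr = 244 / 88.4 = 2.76 mg/dL
Patient 2: CrCl = (140 − 77) × 117.8 / (72 × 2.76) × 0.85 = 7421.4 / 198.72 × 0.85 ≈ 31.7 mL/min
45.3 vs 31.7 mL/min → Patient 1 is higher.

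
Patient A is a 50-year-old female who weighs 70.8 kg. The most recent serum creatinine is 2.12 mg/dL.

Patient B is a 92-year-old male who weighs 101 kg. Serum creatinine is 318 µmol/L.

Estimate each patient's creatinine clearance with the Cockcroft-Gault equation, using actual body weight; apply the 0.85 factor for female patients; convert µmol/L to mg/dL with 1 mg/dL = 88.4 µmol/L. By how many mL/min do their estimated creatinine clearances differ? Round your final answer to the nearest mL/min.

Patient A: CrCl = (140 − 50) × 70.8 / (72 × 2.12) × 0.85 = 6372.0 / 152.64 × 0.85 ≈ 35.5 mL/min
Patient B: SCr = 318 / 88.4 = 3.597 mg/dL
Patient B: CrCl = (140 − 92) × 101 / (72 × 3.597) = 4848.0 / 258.98 ≈ 18.7 mL/min
|35.5 − 18.7| = 16.8 mL/min

17 mL/min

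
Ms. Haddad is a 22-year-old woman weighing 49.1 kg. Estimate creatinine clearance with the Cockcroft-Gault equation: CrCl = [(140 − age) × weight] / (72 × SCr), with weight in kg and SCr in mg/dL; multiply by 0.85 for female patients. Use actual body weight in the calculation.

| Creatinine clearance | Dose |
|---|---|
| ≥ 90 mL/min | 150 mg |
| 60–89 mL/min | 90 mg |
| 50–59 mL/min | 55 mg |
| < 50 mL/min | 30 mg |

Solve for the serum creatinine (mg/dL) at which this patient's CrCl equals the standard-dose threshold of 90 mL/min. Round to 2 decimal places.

Standard dose requires CrCl ≥ 90 mL/min.
Set (140 − 22) × 49.1 × 0.85 / (72 × SCr) = 90
SCr = (140 − 22) × 49.1 × 0.85 / (72 × 90) = 0.760 mg/dL

0.76 mg/dL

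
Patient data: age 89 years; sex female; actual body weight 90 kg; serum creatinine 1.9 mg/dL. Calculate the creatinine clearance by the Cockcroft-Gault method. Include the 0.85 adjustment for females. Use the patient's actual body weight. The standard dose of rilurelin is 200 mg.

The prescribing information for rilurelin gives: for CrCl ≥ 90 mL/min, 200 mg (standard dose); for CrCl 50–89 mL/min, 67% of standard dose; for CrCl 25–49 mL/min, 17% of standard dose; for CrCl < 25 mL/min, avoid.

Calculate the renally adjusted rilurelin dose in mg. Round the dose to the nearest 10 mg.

CrCl = (140 − 89) × 90 / (72 × 1.9) × 0.85 = 4590.0 / 136.80 × 0.85 ≈ 28.5 mL/min
CrCl ≈ 29 mL/min → bracket 25–49 mL/min.
17% of 200 mg = 34 mg → 30 mg

30 mg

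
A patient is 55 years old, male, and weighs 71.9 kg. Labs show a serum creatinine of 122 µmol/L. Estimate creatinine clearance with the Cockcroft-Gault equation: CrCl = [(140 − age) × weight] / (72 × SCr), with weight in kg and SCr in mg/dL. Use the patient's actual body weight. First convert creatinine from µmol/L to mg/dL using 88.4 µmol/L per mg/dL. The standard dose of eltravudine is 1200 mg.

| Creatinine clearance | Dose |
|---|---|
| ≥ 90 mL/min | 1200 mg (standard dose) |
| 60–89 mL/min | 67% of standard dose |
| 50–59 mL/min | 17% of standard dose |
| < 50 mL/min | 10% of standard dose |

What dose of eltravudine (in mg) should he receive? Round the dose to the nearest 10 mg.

SCr = 122 / 88.4 = 1.38 mg/dL
CrCl = (140 − 55) × 71.9 / (72 × 1.38) = 6111.5 / 99.36 ≈ 61.5 mL/min
CrCl ≈ 62 mL/min → bracket 60–89 mL/min.
67% of 1200 mg = 804 mg → 800 mg

800 mg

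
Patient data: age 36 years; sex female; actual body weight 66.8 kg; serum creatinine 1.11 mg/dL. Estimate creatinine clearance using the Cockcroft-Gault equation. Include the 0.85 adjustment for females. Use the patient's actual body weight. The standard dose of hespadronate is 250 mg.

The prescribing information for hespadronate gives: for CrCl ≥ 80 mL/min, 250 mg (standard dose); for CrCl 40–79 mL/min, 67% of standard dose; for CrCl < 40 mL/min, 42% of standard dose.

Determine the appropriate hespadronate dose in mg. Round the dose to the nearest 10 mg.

170 mg

CrCl = (140 − 36) × 66.8 / (72 × 1.11) × 0.85 = 6947.2 / 79.92 × 0.85 ≈ 73.9 mL/min
CrCl ≈ 74 mL/min → bracket 40–79 mL/min.
67% of 250 mg = 167.5 mg → 170 mg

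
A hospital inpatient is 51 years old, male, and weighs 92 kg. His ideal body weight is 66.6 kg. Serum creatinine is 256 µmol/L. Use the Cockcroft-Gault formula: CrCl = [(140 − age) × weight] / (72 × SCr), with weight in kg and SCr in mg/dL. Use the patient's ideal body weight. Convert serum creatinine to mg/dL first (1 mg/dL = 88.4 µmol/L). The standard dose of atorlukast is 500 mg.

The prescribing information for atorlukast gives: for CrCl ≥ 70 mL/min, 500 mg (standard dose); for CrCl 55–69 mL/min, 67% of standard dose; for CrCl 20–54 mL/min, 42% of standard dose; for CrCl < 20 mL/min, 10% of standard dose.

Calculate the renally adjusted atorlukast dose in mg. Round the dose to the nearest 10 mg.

210 mg

SCr = 256 / 88.4 = 2.896 mg/dL
CrCl = (140 − 51) × 66.6 / (72 × 2.896) = 5927.4 / 208.51 ≈ 28.4 mL/min
CrCl ≈ 28 mL/min → bracket 20–54 mL/min.
42% of 500 mg = 210 mg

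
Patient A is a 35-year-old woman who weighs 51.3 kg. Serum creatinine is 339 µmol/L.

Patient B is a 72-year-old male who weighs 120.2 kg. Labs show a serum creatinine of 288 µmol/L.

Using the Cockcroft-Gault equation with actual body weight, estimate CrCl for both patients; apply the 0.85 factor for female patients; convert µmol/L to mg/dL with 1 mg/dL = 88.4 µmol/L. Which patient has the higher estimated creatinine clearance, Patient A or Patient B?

Patient B

Patient A: SCr = 339 / 88.4 = 3.835 mg/dL
Patient A: CrCl = (140 − 35) × 51.3 / (72 × 3.835) × 0.85 = 5386.5 / 276.12 × 0.85 ≈ 16.6 mL/min
Patient B: SCr = 288 / 88.4 = 3.258 mg/dL
Patient B: CrCl = (140 − 72) × 120.2 / (72 × 3.258) = 8173.6 / 234.58 ≈ 34.8 mL/min
16.6 vs 34.8 mL/min → Patient B is higher.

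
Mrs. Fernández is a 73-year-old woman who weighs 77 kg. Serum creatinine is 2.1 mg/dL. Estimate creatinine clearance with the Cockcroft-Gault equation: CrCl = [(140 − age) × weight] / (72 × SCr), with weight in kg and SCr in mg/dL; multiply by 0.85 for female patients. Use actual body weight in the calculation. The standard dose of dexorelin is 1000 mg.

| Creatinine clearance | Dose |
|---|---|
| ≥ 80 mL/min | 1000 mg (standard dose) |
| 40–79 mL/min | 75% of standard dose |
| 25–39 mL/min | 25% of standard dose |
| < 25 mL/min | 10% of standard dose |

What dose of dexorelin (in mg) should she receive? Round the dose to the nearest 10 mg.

250 mg

CrCl = (140 − 73) × 77 / (72 × 2.1) × 0.85 = 5159.0 / 151.20 × 0.85 ≈ 29.0 mL/min
CrCl ≈ 29 mL/min → bracket 25–39 mL/min.
25% of 1000 mg = 250 mg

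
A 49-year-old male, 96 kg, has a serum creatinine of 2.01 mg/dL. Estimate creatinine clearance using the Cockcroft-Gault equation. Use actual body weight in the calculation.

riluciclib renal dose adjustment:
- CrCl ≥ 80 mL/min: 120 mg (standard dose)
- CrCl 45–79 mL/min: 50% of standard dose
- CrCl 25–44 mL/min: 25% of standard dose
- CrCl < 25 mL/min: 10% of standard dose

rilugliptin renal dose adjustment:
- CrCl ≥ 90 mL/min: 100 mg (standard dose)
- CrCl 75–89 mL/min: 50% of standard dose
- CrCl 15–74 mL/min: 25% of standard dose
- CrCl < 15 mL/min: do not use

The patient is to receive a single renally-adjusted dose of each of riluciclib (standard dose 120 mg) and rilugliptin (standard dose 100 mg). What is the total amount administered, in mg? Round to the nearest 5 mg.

85 mg

CrCl = (140 − 49) × 96 / (72 × 2.01) = 8736.0 / 144.72 ≈ 60.4 mL/min
CrCl ≈ 60 mL/min.
riluciclib: 45–79 mL/min → 50% of 120 mg = 60 mg.
rilugliptin: 15–74 mL/min → 25% of 100 mg = 25 mg.
Total = 60 + 25 = 85 mg.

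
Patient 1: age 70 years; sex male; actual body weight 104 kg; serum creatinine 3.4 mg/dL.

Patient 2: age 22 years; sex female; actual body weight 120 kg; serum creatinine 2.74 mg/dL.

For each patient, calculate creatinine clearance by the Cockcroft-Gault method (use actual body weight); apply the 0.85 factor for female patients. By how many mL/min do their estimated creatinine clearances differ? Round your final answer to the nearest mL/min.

Patient 1: CrCl = (140 − 70) × 104 / (72 × 3.4) = 7280.0 / 244.80 ≈ 29.7 mL/min
Patient 2: CrCl = (140 − 22) × 120 / (72 × 2.74) × 0.85 = 14160.0 / 197.28 × 0.85 ≈ 61.0 mL/min
|29.7 − 61.0| = 31.3 mL/min

31 mL/min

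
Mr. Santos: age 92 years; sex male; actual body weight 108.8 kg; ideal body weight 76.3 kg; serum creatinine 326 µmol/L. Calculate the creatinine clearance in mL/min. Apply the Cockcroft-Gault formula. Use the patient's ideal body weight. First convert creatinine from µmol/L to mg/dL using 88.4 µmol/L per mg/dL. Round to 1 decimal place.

13.8 mL/min

SCr = 326 / 88.4 = 3.688 mg/dL
CrCl = (140 − 92) × 76.3 / (72 × 3.688) = 3662.4 / 265.54 ≈ 13.8 mL/min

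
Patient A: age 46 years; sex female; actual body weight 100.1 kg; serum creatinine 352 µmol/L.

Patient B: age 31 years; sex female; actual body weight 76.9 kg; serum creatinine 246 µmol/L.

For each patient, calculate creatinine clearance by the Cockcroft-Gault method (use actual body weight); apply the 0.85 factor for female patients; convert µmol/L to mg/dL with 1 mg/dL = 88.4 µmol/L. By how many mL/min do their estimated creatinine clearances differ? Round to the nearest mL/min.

Patient A: SCr = 352 / 88.4 = 3.982 mg/dL
Patient A: CrCl = (140 − 46) × 100.1 / (72 × 3.982) × 0.85 = 9409.4 / 286.70 × 0.85 ≈ 27.9 mL/min
Patient B: SCr = 246 / 88.4 = 2.783 mg/dL
Patient B: CrCl = (140 − 31) × 76.9 / (72 × 2.783) × 0.85 = 8382.1 / 200.38 × 0.85 ≈ 35.6 mL/min
|27.9 − 35.6| = 7.7 mL/min

8 mL/min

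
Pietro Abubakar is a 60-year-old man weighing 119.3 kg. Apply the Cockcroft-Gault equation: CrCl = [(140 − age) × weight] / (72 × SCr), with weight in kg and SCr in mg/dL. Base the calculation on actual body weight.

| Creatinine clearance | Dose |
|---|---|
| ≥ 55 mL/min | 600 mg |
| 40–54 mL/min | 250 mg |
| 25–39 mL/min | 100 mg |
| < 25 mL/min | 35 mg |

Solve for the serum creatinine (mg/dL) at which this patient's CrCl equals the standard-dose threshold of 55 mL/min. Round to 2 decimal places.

Standard dose requires CrCl ≥ 55 mL/min.
Set (140 − 60) × 119.3 / (72 × SCr) = 55
SCr = (140 − 60) × 119.3 / (72 × 55) = 2.410 mg/dL

2.41 mg/dL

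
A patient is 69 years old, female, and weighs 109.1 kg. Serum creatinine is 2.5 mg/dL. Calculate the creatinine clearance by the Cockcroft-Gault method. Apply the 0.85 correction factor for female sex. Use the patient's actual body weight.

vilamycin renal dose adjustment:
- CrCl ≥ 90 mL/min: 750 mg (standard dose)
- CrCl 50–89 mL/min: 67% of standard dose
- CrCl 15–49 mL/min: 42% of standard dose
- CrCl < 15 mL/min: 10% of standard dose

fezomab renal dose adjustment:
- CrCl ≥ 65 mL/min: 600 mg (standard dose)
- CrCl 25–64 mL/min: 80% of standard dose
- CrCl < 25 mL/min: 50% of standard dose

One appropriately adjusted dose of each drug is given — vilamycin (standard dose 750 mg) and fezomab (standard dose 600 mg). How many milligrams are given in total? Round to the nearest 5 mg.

795 mg

CrCl = (140 − 69) × 109.1 / (72 × 2.5) × 0.85 = 7746.1 / 180.00 × 0.85 ≈ 36.6 mL/min
CrCl ≈ 37 mL/min.
vilamycin: 15–49 mL/min → 42% of 750 mg = 315 mg.
fezomab: 25–64 mL/min → 80% of 600 mg = 480 mg.
Total = 315 + 480 = 795 mg.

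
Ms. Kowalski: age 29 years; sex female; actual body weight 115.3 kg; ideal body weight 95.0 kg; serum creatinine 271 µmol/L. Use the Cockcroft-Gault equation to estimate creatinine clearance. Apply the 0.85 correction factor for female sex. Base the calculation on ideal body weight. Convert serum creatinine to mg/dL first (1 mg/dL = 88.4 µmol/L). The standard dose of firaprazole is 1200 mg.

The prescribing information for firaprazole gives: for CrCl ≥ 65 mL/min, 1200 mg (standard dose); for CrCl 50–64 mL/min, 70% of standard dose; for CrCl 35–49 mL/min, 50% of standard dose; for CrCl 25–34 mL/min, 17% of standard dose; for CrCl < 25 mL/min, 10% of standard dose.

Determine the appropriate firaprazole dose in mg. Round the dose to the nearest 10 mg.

SCr = 271 / 88.4 = 3.066 mg/dL
CrCl = (140 − 29) × 95 / (72 × 3.066) × 0.85 = 10545.0 / 220.75 × 0.85 ≈ 40.6 mL/min
CrCl ≈ 41 mL/min → bracket 35–49 mL/min.
50% of 1200 mg = 600 mg

600 mg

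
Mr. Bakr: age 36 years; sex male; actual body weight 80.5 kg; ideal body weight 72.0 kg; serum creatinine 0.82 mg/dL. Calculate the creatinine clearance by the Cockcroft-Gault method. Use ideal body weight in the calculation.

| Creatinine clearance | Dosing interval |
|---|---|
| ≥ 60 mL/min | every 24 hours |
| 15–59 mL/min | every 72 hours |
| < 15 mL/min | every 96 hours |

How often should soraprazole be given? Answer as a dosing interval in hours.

CrCl = (140 − 36) × 72 / (72 × 0.82) = 7488.0 / 59.04 ≈ 126.8 mL/min
CrCl ≈ 127 mL/min → bracket ≥ 60 mL/min → every 24 hours.

every 24 hours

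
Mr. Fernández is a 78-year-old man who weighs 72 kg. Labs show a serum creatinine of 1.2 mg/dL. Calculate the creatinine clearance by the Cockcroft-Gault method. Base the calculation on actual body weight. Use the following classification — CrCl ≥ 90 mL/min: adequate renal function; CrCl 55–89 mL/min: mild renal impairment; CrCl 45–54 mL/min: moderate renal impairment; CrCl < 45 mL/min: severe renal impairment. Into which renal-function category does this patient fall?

CrCl = (140 − 78) × 72 / (72 × 1.2) = 4464.0 / 86.40 ≈ 51.7 mL/min
52 mL/min falls in the 'moderate renal impairment' range.

moderate renal impairment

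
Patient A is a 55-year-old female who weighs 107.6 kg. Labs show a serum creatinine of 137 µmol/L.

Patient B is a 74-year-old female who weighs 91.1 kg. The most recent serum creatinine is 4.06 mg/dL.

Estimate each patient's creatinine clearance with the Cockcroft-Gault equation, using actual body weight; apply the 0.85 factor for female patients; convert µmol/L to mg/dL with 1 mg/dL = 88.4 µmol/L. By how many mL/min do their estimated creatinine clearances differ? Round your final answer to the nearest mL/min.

52 mL/min

Patient A: SCr = 137 / 88.4 = 1.55 mg/dL
Patient A: CrCl = (140 − 55) × 107.6 / (72 × 1.55) × 0.85 = 9146.0 / 111.60 × 0.85 ≈ 69.7 mL/min
Patient B: CrCl = (140 − 74) × 91.1 / (72 × 4.06) × 0.85 = 6012.6 / 292.32 × 0.85 ≈ 17.5 mL/min
|69.7 − 17.5| = 52.2 mL/min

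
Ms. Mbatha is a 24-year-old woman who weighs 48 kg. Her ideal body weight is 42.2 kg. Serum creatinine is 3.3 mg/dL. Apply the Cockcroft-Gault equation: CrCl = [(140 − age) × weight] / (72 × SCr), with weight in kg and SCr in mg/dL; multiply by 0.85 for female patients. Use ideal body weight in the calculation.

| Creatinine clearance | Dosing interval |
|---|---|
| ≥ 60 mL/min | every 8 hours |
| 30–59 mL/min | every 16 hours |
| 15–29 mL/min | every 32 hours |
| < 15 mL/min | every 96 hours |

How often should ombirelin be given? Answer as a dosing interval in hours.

every 32 hours

CrCl = (140 − 24) × 42.2 / (72 × 3.3) × 0.85 = 4895.2 / 237.60 × 0.85 ≈ 17.5 mL/min
CrCl ≈ 18 mL/min → bracket 15–29 mL/min → every 32 hours.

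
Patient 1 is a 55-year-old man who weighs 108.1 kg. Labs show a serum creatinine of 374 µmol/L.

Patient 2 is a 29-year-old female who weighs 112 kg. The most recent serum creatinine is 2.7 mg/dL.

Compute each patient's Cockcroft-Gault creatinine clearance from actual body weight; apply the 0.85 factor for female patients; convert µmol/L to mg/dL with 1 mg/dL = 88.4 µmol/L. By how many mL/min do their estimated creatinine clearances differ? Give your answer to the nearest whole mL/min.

24 mL/min

Patient 1: SCr = 374 / 88.4 = 4.231 mg/dL
Patient 1: CrCl = (140 − 55) × 108.1 / (72 × 4.231) = 9188.5 / 304.63 ≈ 30.2 mL/min
Patient 2: CrCl = (140 − 29) × 112 / (72 × 2.7) × 0.85 = 12432.0 / 194.40 × 0.85 ≈ 54.4 mL/min
|30.2 − 54.4| = 24.2 mL/min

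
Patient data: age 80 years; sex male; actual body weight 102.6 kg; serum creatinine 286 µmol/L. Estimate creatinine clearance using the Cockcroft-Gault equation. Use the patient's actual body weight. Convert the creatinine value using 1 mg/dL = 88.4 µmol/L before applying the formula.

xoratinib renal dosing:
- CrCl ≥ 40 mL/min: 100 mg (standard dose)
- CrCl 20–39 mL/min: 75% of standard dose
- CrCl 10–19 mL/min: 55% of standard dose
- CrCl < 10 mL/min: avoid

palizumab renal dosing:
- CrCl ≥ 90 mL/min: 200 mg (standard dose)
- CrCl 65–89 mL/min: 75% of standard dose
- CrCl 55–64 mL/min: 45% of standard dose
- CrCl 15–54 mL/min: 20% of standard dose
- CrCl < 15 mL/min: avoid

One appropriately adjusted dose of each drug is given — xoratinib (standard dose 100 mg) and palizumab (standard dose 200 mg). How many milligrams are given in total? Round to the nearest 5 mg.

SCr = 286 / 88.4 = 3.235 mg/dL
CrCl = (140 − 80) × 102.6 / (72 × 3.235) = 6156.0 / 232.92 ≈ 26.4 mL/min
CrCl ≈ 26 mL/min.
xoratinib: 20–39 mL/min → 75% of 100 mg = 75 mg.
palizumab: 15–54 mL/min → 20% of 200 mg = 40 mg.
Total = 75 + 40 = 115 mg.

115 mg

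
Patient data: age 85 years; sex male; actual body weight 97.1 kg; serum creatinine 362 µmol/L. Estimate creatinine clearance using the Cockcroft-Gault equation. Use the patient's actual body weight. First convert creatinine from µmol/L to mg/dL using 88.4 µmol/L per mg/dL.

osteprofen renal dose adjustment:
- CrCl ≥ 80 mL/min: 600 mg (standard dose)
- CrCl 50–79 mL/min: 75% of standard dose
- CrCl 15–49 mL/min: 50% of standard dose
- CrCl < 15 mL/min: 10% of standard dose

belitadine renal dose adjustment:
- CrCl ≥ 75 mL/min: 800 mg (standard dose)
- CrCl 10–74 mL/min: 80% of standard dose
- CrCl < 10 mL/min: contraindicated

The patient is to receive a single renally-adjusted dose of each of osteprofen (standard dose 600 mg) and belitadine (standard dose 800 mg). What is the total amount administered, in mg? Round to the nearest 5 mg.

940 mg

SCr = 362 / 88.4 = 4.095 mg/dL
CrCl = (140 − 85) × 97.1 / (72 × 4.095) = 5340.5 / 294.84 ≈ 18.1 mL/min
CrCl ≈ 18 mL/min.
osteprofen: 15–49 mL/min → 50% of 600 mg = 300 mg.
belitadine: 10–74 mL/min → 80% of 800 mg = 640 mg.
Total = 300 + 640 = 940 mg.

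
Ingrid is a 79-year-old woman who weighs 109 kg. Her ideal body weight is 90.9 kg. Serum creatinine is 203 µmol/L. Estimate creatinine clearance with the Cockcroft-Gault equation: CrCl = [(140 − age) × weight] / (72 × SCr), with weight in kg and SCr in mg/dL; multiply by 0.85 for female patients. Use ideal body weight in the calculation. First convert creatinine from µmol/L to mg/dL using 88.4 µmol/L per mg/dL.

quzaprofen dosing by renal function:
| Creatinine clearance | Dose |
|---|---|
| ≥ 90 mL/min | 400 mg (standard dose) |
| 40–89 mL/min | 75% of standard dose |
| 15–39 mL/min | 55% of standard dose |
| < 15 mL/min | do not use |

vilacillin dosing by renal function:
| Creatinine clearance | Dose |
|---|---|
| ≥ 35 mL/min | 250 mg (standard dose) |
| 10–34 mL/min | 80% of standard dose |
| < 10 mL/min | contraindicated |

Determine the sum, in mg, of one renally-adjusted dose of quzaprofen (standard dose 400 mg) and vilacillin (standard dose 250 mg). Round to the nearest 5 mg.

SCr = 203 / 88.4 = 2.296 mg/dL
CrCl = (140 − 79) × 90.9 / (72 × 2.296) × 0.85 = 5544.9 / 165.31 × 0.85 ≈ 28.5 mL/min
CrCl ≈ 29 mL/min.
quzaprofen: 15–39 mL/min → 55% of 400 mg = 220 mg.
vilacillin: 10–34 mL/min → 80% of 250 mg = 200 mg.
Total = 220 + 200 = 420 mg.

420 mg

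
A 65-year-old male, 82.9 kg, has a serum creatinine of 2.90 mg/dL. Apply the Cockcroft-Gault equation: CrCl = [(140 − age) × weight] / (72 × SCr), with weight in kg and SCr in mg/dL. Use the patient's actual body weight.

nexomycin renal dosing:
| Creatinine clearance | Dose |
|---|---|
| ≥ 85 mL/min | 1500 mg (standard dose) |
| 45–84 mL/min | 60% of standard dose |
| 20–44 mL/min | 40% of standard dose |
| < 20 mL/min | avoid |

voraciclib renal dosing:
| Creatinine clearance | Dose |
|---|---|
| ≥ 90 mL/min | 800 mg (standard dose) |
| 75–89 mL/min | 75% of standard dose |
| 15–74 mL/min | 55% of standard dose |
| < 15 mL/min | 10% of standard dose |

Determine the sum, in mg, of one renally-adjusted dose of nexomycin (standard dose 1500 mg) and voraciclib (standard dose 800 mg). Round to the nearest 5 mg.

CrCl = (140 − 65) × 82.9 / (72 × 2.9) = 6217.5 / 208.80 ≈ 29.8 mL/min
CrCl ≈ 30 mL/min.
nexomycin: 20–44 mL/min → 40% of 1500 mg = 600 mg.
voraciclib: 15–74 mL/min → 55% of 800 mg = 440 mg.
Total = 600 + 440 = 1040 mg.

1040 mg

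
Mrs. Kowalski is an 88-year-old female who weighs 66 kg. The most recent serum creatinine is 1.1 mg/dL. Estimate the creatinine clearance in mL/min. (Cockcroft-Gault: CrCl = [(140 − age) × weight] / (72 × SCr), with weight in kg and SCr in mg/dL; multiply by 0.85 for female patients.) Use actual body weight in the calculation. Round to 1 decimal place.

CrCl = (140 − 88) × 66 / (72 × 1.1) × 0.85 = 3432.0 / 79.20 × 0.85 ≈ 36.8 mL/min

36.8 mL/min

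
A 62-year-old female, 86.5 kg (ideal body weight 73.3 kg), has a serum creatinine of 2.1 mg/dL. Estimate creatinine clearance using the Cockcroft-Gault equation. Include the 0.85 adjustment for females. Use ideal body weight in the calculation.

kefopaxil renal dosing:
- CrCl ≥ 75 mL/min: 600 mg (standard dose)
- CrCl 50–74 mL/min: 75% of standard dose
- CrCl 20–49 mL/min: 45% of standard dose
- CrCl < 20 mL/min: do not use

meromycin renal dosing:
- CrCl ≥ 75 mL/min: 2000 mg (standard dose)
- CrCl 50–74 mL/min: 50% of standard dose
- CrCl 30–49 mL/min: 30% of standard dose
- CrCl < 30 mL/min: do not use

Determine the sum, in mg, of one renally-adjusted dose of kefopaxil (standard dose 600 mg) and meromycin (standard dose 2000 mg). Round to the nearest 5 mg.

CrCl = (140 − 62) × 73.3 / (72 × 2.1) × 0.85 = 5717.4 / 151.20 × 0.85 ≈ 32.1 mL/min
CrCl ≈ 32 mL/min.
kefopaxil: 20–49 mL/min → 45% of 600 mg = 270 mg.
meromycin: 30–49 mL/min → 30% of 2000 mg = 600 mg.
Total = 270 + 600 = 870 mg.

870 mg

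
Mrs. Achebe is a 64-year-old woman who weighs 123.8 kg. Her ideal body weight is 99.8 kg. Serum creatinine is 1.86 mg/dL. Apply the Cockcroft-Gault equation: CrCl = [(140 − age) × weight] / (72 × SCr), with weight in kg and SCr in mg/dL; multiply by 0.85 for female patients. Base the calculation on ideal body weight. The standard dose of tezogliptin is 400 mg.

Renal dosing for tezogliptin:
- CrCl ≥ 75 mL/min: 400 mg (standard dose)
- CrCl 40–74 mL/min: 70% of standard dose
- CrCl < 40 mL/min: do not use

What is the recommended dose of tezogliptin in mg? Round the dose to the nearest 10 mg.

280 mg

CrCl = (140 − 64) × 99.8 / (72 × 1.86) × 0.85 = 7584.8 / 133.92 × 0.85 ≈ 48.1 mL/min
CrCl ≈ 48 mL/min → bracket 40–74 mL/min.
70% of 400 mg = 280 mg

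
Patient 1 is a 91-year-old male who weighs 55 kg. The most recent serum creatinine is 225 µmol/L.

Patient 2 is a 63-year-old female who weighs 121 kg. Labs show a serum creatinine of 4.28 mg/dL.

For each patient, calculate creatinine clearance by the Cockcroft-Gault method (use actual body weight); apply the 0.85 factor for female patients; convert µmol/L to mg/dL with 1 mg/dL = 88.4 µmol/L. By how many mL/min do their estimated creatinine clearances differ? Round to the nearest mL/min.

Patient 1: SCr = 225 / 88.4 = 2.545 mg/dL
Patient 1: CrCl = (140 − 91) × 55 / (72 × 2.545) = 2695.0 / 183.24 ≈ 14.7 mL/min
Patient 2: CrCl = (140 − 63) × 121 / (72 × 4.28) × 0.85 = 9317.0 / 308.16 × 0.85 ≈ 25.7 mL/min
|14.7 − 25.7| = 11.0 mL/min

11 mL/min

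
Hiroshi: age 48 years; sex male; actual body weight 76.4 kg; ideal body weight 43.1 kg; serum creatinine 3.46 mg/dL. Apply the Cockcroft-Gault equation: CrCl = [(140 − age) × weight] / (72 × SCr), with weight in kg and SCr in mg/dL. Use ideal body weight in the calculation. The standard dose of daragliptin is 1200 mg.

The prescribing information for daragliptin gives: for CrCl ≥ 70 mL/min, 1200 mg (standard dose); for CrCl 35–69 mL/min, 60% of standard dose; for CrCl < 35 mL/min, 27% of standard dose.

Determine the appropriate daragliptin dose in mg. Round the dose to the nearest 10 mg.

CrCl = (140 − 48) × 43.1 / (72 × 3.46) = 3965.2 / 249.12 ≈ 15.9 mL/min
CrCl ≈ 16 mL/min → bracket < 35 mL/min.
27% of 1200 mg = 324 mg → 320 mg

320 mg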